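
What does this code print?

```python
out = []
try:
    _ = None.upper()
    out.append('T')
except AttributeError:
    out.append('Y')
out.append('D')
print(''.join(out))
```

Execution trace: 'Y' (except AttributeError) → 'D' (after the try/except). Output: YD

Answer: YD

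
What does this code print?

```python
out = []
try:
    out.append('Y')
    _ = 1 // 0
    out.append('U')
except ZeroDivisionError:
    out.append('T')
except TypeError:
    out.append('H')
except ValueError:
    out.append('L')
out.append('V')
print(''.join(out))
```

Execution trace: 'Y' (try body) → 'T' (except ZeroDivisionError) → 'V' (after the try/except). Output: YTV

Answer: YTV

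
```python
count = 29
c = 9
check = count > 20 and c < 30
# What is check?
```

Trace:
`count = 29` → count = 29
`c = 9` → c = 9
`check = count > 20 and c < 30` → check = True
So check = True

Answer: True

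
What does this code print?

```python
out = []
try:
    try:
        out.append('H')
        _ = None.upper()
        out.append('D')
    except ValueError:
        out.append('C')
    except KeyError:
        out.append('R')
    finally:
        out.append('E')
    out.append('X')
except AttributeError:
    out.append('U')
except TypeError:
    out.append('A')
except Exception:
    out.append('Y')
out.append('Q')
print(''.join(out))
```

Execution trace: 'H' (inner try body) → 'E' (inner finally) → 'U' (except AttributeError) → 'Q' (after the try/except). Output: HEUQ

Answer: HEUQ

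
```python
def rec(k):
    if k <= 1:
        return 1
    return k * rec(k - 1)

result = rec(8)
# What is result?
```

rec(8) = 8 * 7 * 6 * 5 * 4 * 3 * 2 * 1 = 40320

Answer: 40320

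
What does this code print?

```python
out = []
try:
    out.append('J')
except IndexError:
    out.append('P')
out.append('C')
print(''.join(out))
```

Execution trace: 'J' (try body, no exception) → 'C' (after the try/except). Output: JC

Answer: JC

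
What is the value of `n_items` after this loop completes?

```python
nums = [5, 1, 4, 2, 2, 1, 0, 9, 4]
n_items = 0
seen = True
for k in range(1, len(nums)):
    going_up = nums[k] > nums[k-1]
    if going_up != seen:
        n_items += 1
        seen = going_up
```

Count direction changes in [5, 1, 4, 2, 2, 1, 0, 9, 4]
`n_items` takes the values: 0 → 1 → 2 → 3 → 4 → 5

Answer: 5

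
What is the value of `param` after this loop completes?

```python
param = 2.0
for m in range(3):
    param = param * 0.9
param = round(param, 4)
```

Exponential decay: 2.0 * 0.9^3
`param` takes the values: 2.0 → 1.8 → 1.62 → 1.458

Answer: 1.458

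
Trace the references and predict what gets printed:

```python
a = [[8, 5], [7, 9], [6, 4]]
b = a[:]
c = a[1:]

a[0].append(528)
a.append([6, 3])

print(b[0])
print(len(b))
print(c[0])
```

Key concept: slice with nested mutation.
Step by step:
`a = [[8, 5], [7, 9], [6, 4]]` → a = [[8, 5], [7, 9], [6, 4]]
`b = a[:]` → b = [[8, 5], [7, 9], [6, 4]]
`c = a[1:]` → c = [[7, 9], [6, 4]]
`a[0].append(528)` → a = [[8, 5, 528], [7, 9], [6, 4]]; b = [[8, 5, 528], [7, 9], [6, 4]]
`a.append([6, 3])` → a = [[8, 5, 528], [7, 9], [6, 4], [6, 3]]
`print(b[0])` → prints [8, 5, 528]
`print(len(b))` → prints 3
`print(c[0])` → prints [7, 9]

Answer:
[8, 5, 528]
3
[7, 9]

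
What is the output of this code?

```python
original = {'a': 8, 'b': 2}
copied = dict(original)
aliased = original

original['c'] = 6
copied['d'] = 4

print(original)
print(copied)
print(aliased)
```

Key concept: dict() creates copy, assignment creates alias.
Step by step:
`original = {'a': 8, 'b': 2}` → original = {'a': 8, 'b': 2}
`copied = dict(original)` → copied = {'a': 8, 'b': 2}
`aliased = original` → aliased = {'a': 8, 'b': 2} (same object as original)
`original['c'] = 6` → original = {'a': 8, 'b': 2, 'c': 6} (same object as aliased); aliased = {'a': 8, 'b': 2, 'c': 6} (same object as original)
`copied['d'] = 4` → copied = {'a': 8, 'b': 2, 'd': 4}
`print(original)` → prints {'a': 8, 'b': 2, 'c': 6}
`print(copied)` → prints {'a': 8, 'b': 2, 'd': 4}
`print(aliased)` → prints {'a': 8, 'b': 2, 'c': 6}

Answer:
{'a': 8, 'b': 2, 'c': 6}
{'a': 8, 'b': 2, 'd': 4}
{'a': 8, 'b': 2, 'c': 6}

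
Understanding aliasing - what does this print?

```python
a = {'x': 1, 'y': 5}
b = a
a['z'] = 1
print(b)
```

Key concept: dict aliasing.
Step by step:
`a = {'x': 1, 'y': 5}` → a = {'x': 1, 'y': 5}
`b = a` → b = {'x': 1, 'y': 5} (same object as a)
`a['z'] = 1` → a = {'x': 1, 'y': 5, 'z': 1} (same object as b); b = {'x': 1, 'y': 5, 'z': 1} (same object as a)
`print(b)` → prints {'x': 1, 'y': 5, 'z': 1}

Answer: {'x': 1, 'y': 5, 'z': 1}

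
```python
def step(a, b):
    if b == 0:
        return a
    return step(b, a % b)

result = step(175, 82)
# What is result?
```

step(175, 82) -> step(82, 11) -> step(11, 5) -> step(5, 1) -> step(1, 0) -> 1

Answer: 1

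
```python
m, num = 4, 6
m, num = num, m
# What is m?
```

Trace:
`m, num = 4, 6` → m = 4; num = 6
`m, num = num, m` → m = 6; num = 4
So m = 6

Answer: 6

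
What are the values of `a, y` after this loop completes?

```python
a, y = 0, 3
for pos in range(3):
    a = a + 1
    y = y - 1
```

a goes 0→3, y goes 3→0
`a, y` takes the values: (0, 3) → (1, 3) → (1, 2) → (2, 2) → (2, 1) → (3, 1) → (3, 0)

Answer: 3, 0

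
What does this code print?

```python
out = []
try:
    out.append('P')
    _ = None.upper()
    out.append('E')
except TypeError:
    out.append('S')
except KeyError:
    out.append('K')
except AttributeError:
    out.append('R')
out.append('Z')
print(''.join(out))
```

Execution trace: 'P' (try body) → 'R' (except AttributeError) → 'Z' (after the try/except). Output: PRZ

Answer: PRZ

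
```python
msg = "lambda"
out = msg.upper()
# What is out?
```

Trace:
`msg = "lambda"` → msg = 'lambda'
`out = msg.upper()` → out = 'LAMBDA'
So out = 'LAMBDA'

Answer: 'LAMBDA'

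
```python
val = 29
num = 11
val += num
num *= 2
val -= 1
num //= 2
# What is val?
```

Trace:
`val = 29` → val = 29
`num = 11` → num = 11
`val += num` → val = 40
`num *= 2` → num = 22
`val -= 1` → val = 39
`num //= 2` → num = 11
So val = 39

Answer: 39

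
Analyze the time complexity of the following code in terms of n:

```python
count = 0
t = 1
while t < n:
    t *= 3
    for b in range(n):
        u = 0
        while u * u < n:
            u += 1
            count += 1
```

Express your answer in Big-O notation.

Each loop level contributes: log n × n × √n. Multiplying the contributions gives O(n√n log n).

Answer: O(n√n log n)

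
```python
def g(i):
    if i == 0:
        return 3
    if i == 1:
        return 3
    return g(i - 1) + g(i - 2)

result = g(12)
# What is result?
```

Build up from base cases: g(0)=3, g(1)=3, g(2)=6, g(3)=9, g(4)=15, g(5)=24, g(6)=39, ..., g(12)=699

Answer: 699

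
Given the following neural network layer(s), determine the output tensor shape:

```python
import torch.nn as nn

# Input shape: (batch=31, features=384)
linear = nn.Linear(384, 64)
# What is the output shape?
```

Input: (31, 384) -> Output: (31, 64)

Answer: (31, 64)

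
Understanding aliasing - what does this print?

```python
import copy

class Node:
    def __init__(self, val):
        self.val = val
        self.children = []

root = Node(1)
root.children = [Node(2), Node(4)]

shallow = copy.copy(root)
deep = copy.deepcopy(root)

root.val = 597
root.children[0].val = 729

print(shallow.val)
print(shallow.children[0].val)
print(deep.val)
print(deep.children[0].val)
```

Key concept: deep copy with custom objects.
Step by step:
`root = Node(1)` → root = Node(val=1, children=[])
`root.children = [Node(2), Node(4)]` → root = Node(val=1, children=[Node(val=2, children=[]), Node(val=4, children=[])])
`shallow = copy.copy(root)` → shallow = Node(val=1, children=[Node(val=2, children=[]), Node(val=4, children=[])])
`deep = copy.deepcopy(root)` → deep = Node(val=1, children=[Node(val=2, children=[]), Node(val=4, children=[])])
`root.val = 597` → root = Node(val=597, children=[Node(val=2, children=[]), Node(val=4, children=[])])
`root.children[0].val = 729` → root = Node(val=597, children=[Node(val=729, children=[]), Node(val=4, children=[])]); shallow = Node(val=1, children=[Node(val=729, children=[]), Node(val=4, children=[])])
`print(shallow.val)` → prints 1
`print(shallow.children[0].val)` → prints 729
`print(deep.val)` → prints 1
`print(deep.children[0].val)` → prints 2

Answer:
1
729
1
2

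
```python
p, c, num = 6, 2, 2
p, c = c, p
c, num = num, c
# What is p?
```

Trace:
`p, c, num = 6, 2, 2` → p = 6; c = 2; num = 2
`p, c = c, p` → p = 2; c = 6
`c, num = num, c` → c = 2; num = 6
So p = 2

Answer: 2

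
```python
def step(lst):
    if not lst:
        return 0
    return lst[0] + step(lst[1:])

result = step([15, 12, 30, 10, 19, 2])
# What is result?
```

15 + 12 + 30 + 10 + 19 + 2 + 0 = 88

Answer: 88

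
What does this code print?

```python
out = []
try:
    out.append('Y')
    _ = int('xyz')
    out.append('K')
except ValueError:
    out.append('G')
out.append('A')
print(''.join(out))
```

Execution trace: 'Y' (try body) → 'G' (except ValueError) → 'A' (after the try/except). Output: YGA

Answer: YGA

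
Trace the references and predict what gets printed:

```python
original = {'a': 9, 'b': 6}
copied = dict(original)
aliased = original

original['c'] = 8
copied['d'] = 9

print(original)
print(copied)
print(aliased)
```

Key concept: dict() creates copy, assignment creates alias.
Step by step:
`original = {'a': 9, 'b': 6}` → original = {'a': 9, 'b': 6}
`copied = dict(original)` → copied = {'a': 9, 'b': 6}
`aliased = original` → aliased = {'a': 9, 'b': 6} (same object as original)
`original['c'] = 8` → original = {'a': 9, 'b': 6, 'c': 8} (same object as aliased); aliased = {'a': 9, 'b': 6, 'c': 8} (same object as original)
`copied['d'] = 9` → copied = {'a': 9, 'b': 6, 'd': 9}
`print(original)` → prints {'a': 9, 'b': 6, 'c': 8}
`print(copied)` → prints {'a': 9, 'b': 6, 'd': 9}
`print(aliased)` → prints {'a': 9, 'b': 6, 'c': 8}

Answer:
{'a': 9, 'b': 6, 'c': 8}
{'a': 9, 'b': 6, 'd': 9}
{'a': 9, 'b': 6, 'c': 8}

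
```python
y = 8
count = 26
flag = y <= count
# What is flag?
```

Trace:
`y = 8` → y = 8
`count = 26` → count = 26
`flag = y <= count` → flag = True
So flag = True

Answer: True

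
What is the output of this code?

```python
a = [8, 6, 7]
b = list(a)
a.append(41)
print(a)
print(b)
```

Key concept: list() constructor creates copy.
Step by step:
`a = [8, 6, 7]` → a = [8, 6, 7]
`b = list(a)` → b = [8, 6, 7]
`a.append(41)` → a = [8, 6, 7, 41]
`print(a)` → prints [8, 6, 7, 41]
`print(b)` → prints [8, 6, 7]

Answer:
[8, 6, 7, 41]
[8, 6, 7]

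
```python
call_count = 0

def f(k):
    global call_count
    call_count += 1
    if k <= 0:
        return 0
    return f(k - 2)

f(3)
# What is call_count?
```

Linear recursion stepping by 2: 3 calls from k=3 down to ≤0.

Answer: 3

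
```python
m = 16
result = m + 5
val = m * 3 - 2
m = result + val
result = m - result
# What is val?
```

Trace:
`m = 16` → m = 16
`result = m + 5` → result = 21
`val = m * 3 - 2` → val = 46
`m = result + val` → m = 67
`result = m - result` → result = 46
So val = 46

Answer: 46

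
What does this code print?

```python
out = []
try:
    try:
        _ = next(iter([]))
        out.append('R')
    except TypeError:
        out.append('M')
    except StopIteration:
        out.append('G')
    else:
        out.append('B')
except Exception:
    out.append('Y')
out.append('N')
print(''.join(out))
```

Execution trace: 'G' (inner except StopIteration) → 'N' (after the try/except). Output: GN

Answer: GN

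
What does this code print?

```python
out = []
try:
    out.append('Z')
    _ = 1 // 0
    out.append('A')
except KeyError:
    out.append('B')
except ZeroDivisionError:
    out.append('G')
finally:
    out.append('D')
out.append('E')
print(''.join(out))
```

Execution trace: 'Z' (try body) → 'G' (except ZeroDivisionError) → 'D' (finally) → 'E' (after the try/except). Output: ZGDE

Answer: ZGDE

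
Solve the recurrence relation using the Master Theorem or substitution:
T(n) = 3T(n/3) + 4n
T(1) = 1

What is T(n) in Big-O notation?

By Master Theorem: a=3, b=3, f(n)=4n. Since log_3(3) = 1 and f(n) = Θ(n^1), Case 2 applies. T(n) = O(n log n).

Answer: O(n log n)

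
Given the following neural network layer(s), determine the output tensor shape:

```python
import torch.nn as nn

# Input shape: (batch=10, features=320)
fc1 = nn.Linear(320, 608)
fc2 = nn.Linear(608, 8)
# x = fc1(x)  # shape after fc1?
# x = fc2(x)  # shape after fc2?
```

Input: (10, 320) -> after fc1: (10, 608) -> Output: (10, 8)

Answer: (10, 8)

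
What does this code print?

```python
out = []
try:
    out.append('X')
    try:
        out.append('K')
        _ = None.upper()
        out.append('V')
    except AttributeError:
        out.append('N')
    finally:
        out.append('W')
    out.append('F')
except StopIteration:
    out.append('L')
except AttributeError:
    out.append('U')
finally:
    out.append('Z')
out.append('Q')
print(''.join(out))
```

Execution trace: 'X' (try body) → 'K' (inner try body) → 'N' (inner except AttributeError) → 'W' (inner finally) → 'F' (try body, no exception) → 'Z' (finally) → 'Q' (after the try/except). Output: XKNWFZQ

Answer: XKNWFZQ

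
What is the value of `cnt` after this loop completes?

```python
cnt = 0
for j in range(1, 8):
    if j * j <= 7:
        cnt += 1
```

Count numbers where j² ≤ 7
`cnt` takes the values: 0 → 1 → 2

Answer: 2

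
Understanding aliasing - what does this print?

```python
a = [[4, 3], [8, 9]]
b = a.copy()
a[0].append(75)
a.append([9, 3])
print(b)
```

Key concept: shallow copy with nested lists.
Step by step:
`a = [[4, 3], [8, 9]]` → a = [[4, 3], [8, 9]]
`b = a.copy()` → b = [[4, 3], [8, 9]]
`a[0].append(75)` → a = [[4, 3, 75], [8, 9]]; b = [[4, 3, 75], [8, 9]]
`a.append([9, 3])` → a = [[4, 3, 75], [8, 9], [9, 3]]
`print(b)` → prints [[4, 3, 75], [8, 9]]

Answer: [[4, 3, 75], [8, 9]]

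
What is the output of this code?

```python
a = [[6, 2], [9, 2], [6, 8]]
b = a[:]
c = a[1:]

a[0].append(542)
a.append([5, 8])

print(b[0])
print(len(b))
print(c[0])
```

Key concept: slice with nested mutation.
Step by step:
`a = [[6, 2], [9, 2], [6, 8]]` → a = [[6, 2], [9, 2], [6, 8]]
`b = a[:]` → b = [[6, 2], [9, 2], [6, 8]]
`c = a[1:]` → c = [[9, 2], [6, 8]]
`a[0].append(542)` → a = [[6, 2, 542], [9, 2], [6, 8]]; b = [[6, 2, 542], [9, 2], [6, 8]]
`a.append([5, 8])` → a = [[6, 2, 542], [9, 2], [6, 8], [5, 8]]
`print(b[0])` → prints [6, 2, 542]
`print(len(b))` → prints 3
`print(c[0])` → prints [9, 2]

Answer:
[6, 2, 542]
3
[9, 2]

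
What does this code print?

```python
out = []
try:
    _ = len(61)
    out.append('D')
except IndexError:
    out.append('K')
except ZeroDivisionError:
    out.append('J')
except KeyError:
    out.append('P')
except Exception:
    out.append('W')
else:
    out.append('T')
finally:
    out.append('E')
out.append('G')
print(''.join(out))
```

Execution trace: 'W' (except Exception) → 'E' (finally) → 'G' (after the try/except). Output: WEG

Answer: WEG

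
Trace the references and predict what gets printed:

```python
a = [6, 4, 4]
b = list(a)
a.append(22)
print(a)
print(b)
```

Key concept: list() constructor creates copy.
Step by step:
`a = [6, 4, 4]` → a = [6, 4, 4]
`b = list(a)` → b = [6, 4, 4]
`a.append(22)` → a = [6, 4, 4, 22]
`print(a)` → prints [6, 4, 4, 22]
`print(b)` → prints [6, 4, 4]

Answer:
[6, 4, 4, 22]
[6, 4, 4]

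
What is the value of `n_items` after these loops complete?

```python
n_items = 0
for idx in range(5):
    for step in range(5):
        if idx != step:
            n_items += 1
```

5² - 5 (exclude diagonal)
`n_items` takes the values: 0 → 1 → 2 → 3 → 4 → 5 → 6 → 7 → 8 → 9 → 10 → 11 → 12 → 13 → 14 → 15 → 16 → 17 → 18 → 19 → 20

Answer: 20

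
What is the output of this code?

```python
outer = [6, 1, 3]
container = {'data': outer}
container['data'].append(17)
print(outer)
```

Key concept: dict holds reference to list.
Step by step:
`outer = [6, 1, 3]` → outer = [6, 1, 3]
`container = {'data': outer}` → container = {'data': [6, 1, 3]}
`container['data'].append(17)` → outer = [6, 1, 3, 17]; container = {'data': [6, 1, 3, 17]}
`print(outer)` → prints [6, 1, 3, 17]

Answer: [6, 1, 3, 17]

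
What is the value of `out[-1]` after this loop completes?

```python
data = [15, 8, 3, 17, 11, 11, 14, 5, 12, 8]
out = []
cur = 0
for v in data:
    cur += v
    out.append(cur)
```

Cumulative sum ends at 104
`out` takes the values: [] → [15] → [15, 23] → [15, 23, 26] → [15, 23, 26, 43] → [15, 23, 26, 43, 54] → [15, 23, 26, 43, 54, 65] → [15, 23, 26, 43, 54, 65, 79] → [15, 23, 26, 43, 54, 65, 79, 84] → [15, 23, 26, 43, 54, 65, 79, 84, 96] → [15, 23, 26, 43, 54, 65, 79, 84, 96, 104]
So `out[-1]` = 104

Answer: 104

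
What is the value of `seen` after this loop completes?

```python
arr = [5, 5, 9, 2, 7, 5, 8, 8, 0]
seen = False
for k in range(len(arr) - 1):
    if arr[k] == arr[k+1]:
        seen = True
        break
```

Check consecutive duplicates in [5, 5, 9, 2, 7, 5, 8, 8, 0]
`seen` takes the values: False → True

Answer: True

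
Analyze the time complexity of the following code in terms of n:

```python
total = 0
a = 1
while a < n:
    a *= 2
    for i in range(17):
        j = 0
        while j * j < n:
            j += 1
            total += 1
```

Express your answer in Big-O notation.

Each loop level contributes: log n × 1 × √n. Multiplying the contributions gives O(√n log n).

Answer: O(√n log n)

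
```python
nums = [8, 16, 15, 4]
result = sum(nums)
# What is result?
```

Trace:
`nums = [8, 16, 15, 4]` → nums = [8, 16, 15, 4]
`result = sum(nums)` → result = 43
So result = 43

Answer: 43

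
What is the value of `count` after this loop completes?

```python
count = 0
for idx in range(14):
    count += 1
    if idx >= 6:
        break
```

Loop breaks when idx reaches 6, count is 7
`count` takes the values: 0 → 1 → 2 → 3 → 4 → 5 → 6 → 7

Answer: 7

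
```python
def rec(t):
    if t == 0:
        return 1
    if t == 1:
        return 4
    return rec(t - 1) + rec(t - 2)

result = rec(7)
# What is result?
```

Build up from base cases: rec(0)=1, rec(1)=4, rec(2)=5, rec(3)=9, rec(4)=14, rec(5)=23, rec(6)=37, ..., rec(7)=60

Answer: 60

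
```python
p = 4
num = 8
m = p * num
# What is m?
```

Trace:
`p = 4` → p = 4
`num = 8` → num = 8
`m = p * num` → m = 32
So m = 32

Answer: 32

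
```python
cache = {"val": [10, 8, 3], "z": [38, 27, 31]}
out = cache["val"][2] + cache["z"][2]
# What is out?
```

Trace:
`cache = {"val": [10, 8, 3], "z": [38, 27, 31]}` → cache = {'val': [10, 8, 3], 'z': [38, 27, 31]}
`out = cache["val"][2] + cache["z"][2]` → out = 34
So out = 34

Answer: 34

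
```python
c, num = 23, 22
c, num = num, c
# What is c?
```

Trace:
`c, num = 23, 22` → c = 23; num = 22
`c, num = num, c` → c = 22; num = 23
So c = 22

Answer: 22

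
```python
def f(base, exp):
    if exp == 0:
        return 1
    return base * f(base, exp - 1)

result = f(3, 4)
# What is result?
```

f(3, 4) = 3 * 3 * 3 * 3 = 81

Answer: 81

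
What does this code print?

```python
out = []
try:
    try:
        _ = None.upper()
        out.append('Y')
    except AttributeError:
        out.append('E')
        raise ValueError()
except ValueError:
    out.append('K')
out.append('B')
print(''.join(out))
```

Execution trace: 'E' (inner except AttributeError) → 'K' (outer except ValueError) → 'B' (after the try/except). Output: EKB

Answer: EKB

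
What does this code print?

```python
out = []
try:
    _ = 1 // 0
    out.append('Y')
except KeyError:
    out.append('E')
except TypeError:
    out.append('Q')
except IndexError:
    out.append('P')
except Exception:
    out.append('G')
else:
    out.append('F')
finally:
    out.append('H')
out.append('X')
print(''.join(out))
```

Execution trace: 'G' (except Exception) → 'H' (finally) → 'X' (after the try/except). Output: GHX

Answer: GHX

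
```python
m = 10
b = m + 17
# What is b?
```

Trace:
`m = 10` → m = 10
`b = m + 17` → b = 27
So b = 27

Answer: 27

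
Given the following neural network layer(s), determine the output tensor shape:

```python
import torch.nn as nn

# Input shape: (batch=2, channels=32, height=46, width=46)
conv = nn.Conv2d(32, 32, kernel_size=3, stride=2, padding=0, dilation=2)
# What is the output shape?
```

Input: (2, 32, 46, 46) -> Output: (2, 32, 21, 21)

Answer: (2, 32, 21, 21)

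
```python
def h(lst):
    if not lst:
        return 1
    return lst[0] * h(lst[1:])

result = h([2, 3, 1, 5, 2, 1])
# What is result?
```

Product over [2, 3, 1, 5, 2, 1] = 2 * 3 * 1 * 5 * 2 * 1 = 60

Answer: 60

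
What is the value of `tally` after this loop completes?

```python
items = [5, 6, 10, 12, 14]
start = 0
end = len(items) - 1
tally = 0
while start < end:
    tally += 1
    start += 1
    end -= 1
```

Iterations until pointers meet (list length 5)
`tally` takes the values: 0 → 1 → 2

Answer: 2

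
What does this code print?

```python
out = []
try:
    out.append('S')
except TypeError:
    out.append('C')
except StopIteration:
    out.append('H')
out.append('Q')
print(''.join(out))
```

Execution trace: 'S' (try body, no exception) → 'Q' (after the try/except). Output: SQ

Answer: SQ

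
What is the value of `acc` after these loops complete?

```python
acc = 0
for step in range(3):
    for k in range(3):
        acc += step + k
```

Sum of all step+k for step,k in 3x3
`acc` takes the values: 0 → 1 → 3 → 4 → 6 → 9 → 11 → 14 → 18

Answer: 18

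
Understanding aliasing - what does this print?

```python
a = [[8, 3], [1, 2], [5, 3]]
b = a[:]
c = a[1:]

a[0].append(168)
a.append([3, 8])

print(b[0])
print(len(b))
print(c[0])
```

Key concept: slice with nested mutation.
Step by step:
`a = [[8, 3], [1, 2], [5, 3]]` → a = [[8, 3], [1, 2], [5, 3]]
`b = a[:]` → b = [[8, 3], [1, 2], [5, 3]]
`c = a[1:]` → c = [[1, 2], [5, 3]]
`a[0].append(168)` → a = [[8, 3, 168], [1, 2], [5, 3]]; b = [[8, 3, 168], [1, 2], [5, 3]]
`a.append([3, 8])` → a = [[8, 3, 168], [1, 2], [5, 3], [3, 8]]
`print(b[0])` → prints [8, 3, 168]
`print(len(b))` → prints 3
`print(c[0])` → prints [1, 2]

Answer:
[8, 3, 168]
3
[1, 2]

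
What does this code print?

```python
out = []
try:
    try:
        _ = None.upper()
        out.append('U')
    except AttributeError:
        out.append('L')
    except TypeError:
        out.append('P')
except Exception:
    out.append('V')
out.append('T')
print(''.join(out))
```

Execution trace: 'L' (inner except AttributeError) → 'T' (after the try/except). Output: LT

Answer: LT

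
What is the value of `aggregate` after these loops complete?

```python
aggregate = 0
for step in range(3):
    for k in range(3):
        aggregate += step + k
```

Sum of all step+k for step,k in 3x3
`aggregate` takes the values: 0 → 1 → 3 → 4 → 6 → 9 → 11 → 14 → 18

Answer: 18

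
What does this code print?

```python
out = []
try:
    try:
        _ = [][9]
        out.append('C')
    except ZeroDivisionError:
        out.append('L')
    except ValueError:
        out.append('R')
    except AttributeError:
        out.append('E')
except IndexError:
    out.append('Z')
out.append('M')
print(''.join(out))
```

Execution trace: 'Z' (outer except IndexError) → 'M' (after the try/except). Output: ZM

Answer: ZM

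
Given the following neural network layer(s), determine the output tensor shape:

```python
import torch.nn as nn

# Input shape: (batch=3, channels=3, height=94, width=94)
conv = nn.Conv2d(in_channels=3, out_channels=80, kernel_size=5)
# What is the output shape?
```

Input: (3, 3, 94, 94) -> Output: (3, 80, 90, 90)

Answer: (3, 80, 90, 90)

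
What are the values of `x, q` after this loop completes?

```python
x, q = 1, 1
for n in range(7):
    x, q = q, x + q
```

Fibonacci: after 7 iterations
`x, q` takes the values: (1, 1) → (1, 2) → (2, 3) → (3, 5) → (5, 8) → (8, 13) → (13, 21) → (21, 34)

Answer: 21, 34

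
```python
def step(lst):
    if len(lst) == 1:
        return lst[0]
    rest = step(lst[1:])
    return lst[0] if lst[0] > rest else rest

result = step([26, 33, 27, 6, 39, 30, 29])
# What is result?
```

Recursive max over [26, 33, 27, 6, 39, 30, 29] = 39

Answer: 39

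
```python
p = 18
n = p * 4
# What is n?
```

Trace:
`p = 18` → p = 18
`n = p * 4` → n = 72
So n = 72

Answer: 72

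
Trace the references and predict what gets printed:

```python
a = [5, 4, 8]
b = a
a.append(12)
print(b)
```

Key concept: basic list aliasing.
Step by step:
`a = [5, 4, 8]` → a = [5, 4, 8]
`b = a` → b = [5, 4, 8] (same object as a)
`a.append(12)` → a = [5, 4, 8, 12] (same object as b); b = [5, 4, 8, 12] (same object as a)
`print(b)` → prints [5, 4, 8, 12]

Answer: [5, 4, 8, 12]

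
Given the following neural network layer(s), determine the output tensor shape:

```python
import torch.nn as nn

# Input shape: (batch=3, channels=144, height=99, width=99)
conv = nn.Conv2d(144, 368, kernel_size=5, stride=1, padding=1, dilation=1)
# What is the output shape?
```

Input: (3, 144, 99, 99) -> Output: (3, 368, 97, 97)

Answer: (3, 368, 97, 97)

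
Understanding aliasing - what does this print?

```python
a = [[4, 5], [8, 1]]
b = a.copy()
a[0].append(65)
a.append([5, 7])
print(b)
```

Key concept: shallow copy with nested lists.
Step by step:
`a = [[4, 5], [8, 1]]` → a = [[4, 5], [8, 1]]
`b = a.copy()` → b = [[4, 5], [8, 1]]
`a[0].append(65)` → a = [[4, 5, 65], [8, 1]]; b = [[4, 5, 65], [8, 1]]
`a.append([5, 7])` → a = [[4, 5, 65], [8, 1], [5, 7]]
`print(b)` → prints [[4, 5, 65], [8, 1]]

Answer: [[4, 5, 65], [8, 1]]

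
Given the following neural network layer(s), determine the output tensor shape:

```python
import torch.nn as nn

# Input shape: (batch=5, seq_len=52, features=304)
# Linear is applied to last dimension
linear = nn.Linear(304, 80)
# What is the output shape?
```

Input: (5, 52, 304) -> Output: (5, 52, 80)

Answer: (5, 52, 80)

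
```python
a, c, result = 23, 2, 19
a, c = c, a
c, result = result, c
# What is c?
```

Trace:
`a, c, result = 23, 2, 19` → a = 23; c = 2; result = 19
`a, c = c, a` → a = 2; c = 23
`c, result = result, c` → c = 19; result = 23
So c = 19

Answer: 19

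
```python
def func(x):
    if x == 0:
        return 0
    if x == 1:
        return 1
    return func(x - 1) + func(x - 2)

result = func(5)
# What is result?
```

Build up from base cases: func(0)=0, func(1)=1, func(2)=1, func(3)=2, func(4)=3, func(5)=5

Answer: 5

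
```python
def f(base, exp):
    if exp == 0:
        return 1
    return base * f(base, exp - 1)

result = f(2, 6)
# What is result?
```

f(2, 6) = 2 * 2 * 2 * 2 * 2 * 2 = 64

Answer: 64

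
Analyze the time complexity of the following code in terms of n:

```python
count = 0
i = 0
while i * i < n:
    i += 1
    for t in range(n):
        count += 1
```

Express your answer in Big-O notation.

Each loop level contributes: √n × n. Multiplying the contributions gives O(n√n).

Answer: O(n√n)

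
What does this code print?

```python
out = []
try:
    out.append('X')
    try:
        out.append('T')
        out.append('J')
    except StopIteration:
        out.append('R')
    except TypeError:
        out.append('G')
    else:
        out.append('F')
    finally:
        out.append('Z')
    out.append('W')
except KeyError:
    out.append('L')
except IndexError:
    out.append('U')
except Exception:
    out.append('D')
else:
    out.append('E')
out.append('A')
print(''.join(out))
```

Execution trace: 'X' (try body) → 'T' (inner try body) → 'J' (inner try body, no exception) → 'F' (inner else) → 'Z' (inner finally) → 'W' (try body, no exception) → 'E' (else) → 'A' (after the try/except). Output: XTJFZWEA

Answer: XTJFZWEA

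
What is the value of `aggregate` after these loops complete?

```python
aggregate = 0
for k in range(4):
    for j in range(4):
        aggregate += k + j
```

Sum of all k+j for k,j in 4x4
`aggregate` takes the values: 0 → 1 → 3 → 6 → 7 → 9 → 12 → 16 → 18 → 21 → 25 → 30 → 33 → 37 → 42 → 48

Answer: 48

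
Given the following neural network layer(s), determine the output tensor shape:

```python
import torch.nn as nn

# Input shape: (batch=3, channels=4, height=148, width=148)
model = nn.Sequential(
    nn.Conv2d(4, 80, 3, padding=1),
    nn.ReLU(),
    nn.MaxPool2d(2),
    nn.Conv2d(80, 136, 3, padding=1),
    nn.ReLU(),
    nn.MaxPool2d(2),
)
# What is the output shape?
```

Input: (3, 4, 148, 148) -> after first Conv2d: (3, 80, 148, 148) -> after first MaxPool2d: (3, 80, 74, 74) -> after second Conv2d: (3, 136, 74, 74) -> Output: (3, 136, 37, 37)

Answer: (3, 136, 37, 37)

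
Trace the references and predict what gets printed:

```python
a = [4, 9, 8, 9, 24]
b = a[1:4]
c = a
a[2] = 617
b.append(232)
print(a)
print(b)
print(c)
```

Key concept: slice vs alias.
Step by step:
`a = [4, 9, 8, 9, 24]` → a = [4, 9, 8, 9, 24]
`b = a[1:4]` → b = [9, 8, 9]
`c = a` → c = [4, 9, 8, 9, 24] (same object as a)
`a[2] = 617` → a = [4, 9, 617, 9, 24] (same object as c); c = [4, 9, 617, 9, 24] (same object as a)
`b.append(232)` → b = [9, 8, 9, 232]
`print(a)` → prints [4, 9, 617, 9, 24]
`print(b)` → prints [9, 8, 9, 232]
`print(c)` → prints [4, 9, 617, 9, 24]

Answer:
[4, 9, 617, 9, 24]
[9, 8, 9, 232]
[4, 9, 617, 9, 24]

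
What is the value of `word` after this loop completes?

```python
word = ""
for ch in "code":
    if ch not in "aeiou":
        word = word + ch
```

Remove vowels from 'code'
`word` takes the values: "" → "c" → "cd"

Answer: "cd"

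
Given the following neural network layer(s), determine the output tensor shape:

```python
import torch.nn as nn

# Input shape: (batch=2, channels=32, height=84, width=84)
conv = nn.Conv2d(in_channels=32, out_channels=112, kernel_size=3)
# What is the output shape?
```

Input: (2, 32, 84, 84) -> Output: (2, 112, 82, 82)

Answer: (2, 112, 82, 82)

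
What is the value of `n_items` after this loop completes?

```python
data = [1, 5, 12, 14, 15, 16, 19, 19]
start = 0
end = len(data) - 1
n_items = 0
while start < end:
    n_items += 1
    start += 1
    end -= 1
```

Iterations until pointers meet (list length 8)
`n_items` takes the values: 0 → 1 → 2 → 3 → 4

Answer: 4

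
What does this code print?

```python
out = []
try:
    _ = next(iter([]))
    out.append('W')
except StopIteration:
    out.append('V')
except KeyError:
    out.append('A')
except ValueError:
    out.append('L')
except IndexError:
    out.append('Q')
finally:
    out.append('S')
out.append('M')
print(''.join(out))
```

Execution trace: 'V' (except StopIteration) → 'S' (finally) → 'M' (after the try/except). Output: VSM

Answer: VSM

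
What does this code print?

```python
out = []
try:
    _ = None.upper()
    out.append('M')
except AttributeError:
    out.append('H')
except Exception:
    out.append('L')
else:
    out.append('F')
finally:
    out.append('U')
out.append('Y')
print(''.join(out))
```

Execution trace: 'H' (except AttributeError) → 'U' (finally) → 'Y' (after the try/except). Output: HUY

Answer: HUY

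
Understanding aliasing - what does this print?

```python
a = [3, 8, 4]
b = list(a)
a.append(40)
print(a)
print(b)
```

Key concept: list() constructor creates copy.
Step by step:
`a = [3, 8, 4]` → a = [3, 8, 4]
`b = list(a)` → b = [3, 8, 4]
`a.append(40)` → a = [3, 8, 4, 40]
`print(a)` → prints [3, 8, 4, 40]
`print(b)` → prints [3, 8, 4]

Answer:
[3, 8, 4, 40]
[3, 8, 4]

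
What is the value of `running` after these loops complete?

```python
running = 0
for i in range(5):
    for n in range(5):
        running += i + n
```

Sum of all i+n for i,n in 5x5
`running` takes the values: 0 → 1 → 3 → 6 → 10 → 11 → 13 → 16 → 20 → 25 → 27 → 30 → 34 → 39 → 45 → 48 → 52 → 57 → 63 → 70 → 74 → 79 → 85 → 92 → 100

Answer: 100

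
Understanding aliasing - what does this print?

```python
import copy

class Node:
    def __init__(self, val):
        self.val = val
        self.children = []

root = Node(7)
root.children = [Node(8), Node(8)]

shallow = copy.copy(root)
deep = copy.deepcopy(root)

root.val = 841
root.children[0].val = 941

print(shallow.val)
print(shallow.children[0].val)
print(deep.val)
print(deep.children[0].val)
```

Key concept: deep copy with custom objects.
Step by step:
`root = Node(7)` → root = Node(val=7, children=[])
`root.children = [Node(8), Node(8)]` → root = Node(val=7, children=[Node(val=8, children=[]), Node(val=8, children=[])])
`shallow = copy.copy(root)` → shallow = Node(val=7, children=[Node(val=8, children=[]), Node(val=8, children=[])])
`deep = copy.deepcopy(root)` → deep = Node(val=7, children=[Node(val=8, children=[]), Node(val=8, children=[])])
`root.val = 841` → root = Node(val=841, children=[Node(val=8, children=[]), Node(val=8, children=[])])
`root.children[0].val = 941` → root = Node(val=841, children=[Node(val=941, children=[]), Node(val=8, children=[])]); shallow = Node(val=7, children=[Node(val=941, children=[]), Node(val=8, children=[])])
`print(shallow.val)` → prints 7
`print(shallow.children[0].val)` → prints 941
`print(deep.val)` → prints 7
`print(deep.children[0].val)` → prints 8

Answer:
7
941
7
8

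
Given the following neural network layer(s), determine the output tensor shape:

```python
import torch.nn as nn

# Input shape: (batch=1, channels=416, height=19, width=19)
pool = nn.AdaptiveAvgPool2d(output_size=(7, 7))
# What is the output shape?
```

Input: (1, 416, 19, 19) -> Output: (1, 416, 7, 7)

Answer: (1, 416, 7, 7)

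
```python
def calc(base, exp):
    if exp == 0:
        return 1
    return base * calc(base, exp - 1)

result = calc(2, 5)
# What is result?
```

calc(2, 5) = 2 * 2 * 2 * 2 * 2 = 32

Answer: 32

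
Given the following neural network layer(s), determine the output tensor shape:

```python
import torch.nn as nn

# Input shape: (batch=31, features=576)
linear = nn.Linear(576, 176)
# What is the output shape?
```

Input: (31, 576) -> Output: (31, 176)

Answer: (31, 176)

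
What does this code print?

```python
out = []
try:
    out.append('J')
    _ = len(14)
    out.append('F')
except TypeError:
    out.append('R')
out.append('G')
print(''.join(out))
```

Execution trace: 'J' (try body) → 'R' (except TypeError) → 'G' (after the try/except). Output: JRG

Answer: JRG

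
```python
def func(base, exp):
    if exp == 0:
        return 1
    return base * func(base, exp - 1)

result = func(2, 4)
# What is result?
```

func(2, 4) = 2 * 2 * 2 * 2 = 16

Answer: 16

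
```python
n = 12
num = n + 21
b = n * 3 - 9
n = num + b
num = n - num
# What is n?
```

Trace:
`n = 12` → n = 12
`num = n + 21` → num = 33
`b = n * 3 - 9` → b = 27
`n = num + b` → n = 60
`num = n - num` → num = 27
So n = 60

Answer: 60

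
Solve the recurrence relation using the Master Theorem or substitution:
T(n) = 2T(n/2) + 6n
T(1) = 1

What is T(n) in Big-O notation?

By Master Theorem: a=2, b=2, f(n)=6n. Since log_2(2) = 1 and f(n) = Θ(n^1), Case 2 applies. T(n) = O(n log n).

Answer: O(n log n)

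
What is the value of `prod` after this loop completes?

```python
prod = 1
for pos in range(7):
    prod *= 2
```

2^7 = 128
`prod` takes the values: 1 → 2 → 4 → 8 → 16 → 32 → 64 → 128

Answer: 128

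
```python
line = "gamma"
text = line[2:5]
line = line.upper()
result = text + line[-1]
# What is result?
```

Trace:
`line = "gamma"` → line = 'gamma'
`text = line[2:5]` → text = 'mma'
`line = line.upper()` → line = 'GAMMA'
`result = text + line[-1]` → result = 'mmaA'
So result = 'mmaA'

Answer: 'mmaA'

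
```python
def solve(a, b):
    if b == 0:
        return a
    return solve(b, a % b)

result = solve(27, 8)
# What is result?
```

solve(27, 8) -> solve(8, 3) -> solve(3, 2) -> solve(2, 1) -> solve(1, 0) -> 1

Answer: 1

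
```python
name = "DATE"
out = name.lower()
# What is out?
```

Trace:
`name = "DATE"` → name = 'DATE'
`out = name.lower()` → out = 'date'
So out = 'date'

Answer: 'date'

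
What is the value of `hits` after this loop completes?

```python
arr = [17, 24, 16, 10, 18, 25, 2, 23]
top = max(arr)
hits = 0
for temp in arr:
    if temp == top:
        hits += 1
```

Count of max value 25 in [17, 24, 16, 10, 18, 25, 2, 23]
`hits` takes the values: 0 → 1

Answer: 1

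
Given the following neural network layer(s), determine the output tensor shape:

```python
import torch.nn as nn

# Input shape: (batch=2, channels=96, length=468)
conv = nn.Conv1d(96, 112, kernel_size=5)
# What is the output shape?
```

Input: (2, 96, 468) -> Output: (2, 112, 464)

Answer: (2, 112, 464)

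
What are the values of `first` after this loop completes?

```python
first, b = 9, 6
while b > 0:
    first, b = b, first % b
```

GCD of 9 and 6
`first` takes the values: 9 → 6 → 3

Answer: 3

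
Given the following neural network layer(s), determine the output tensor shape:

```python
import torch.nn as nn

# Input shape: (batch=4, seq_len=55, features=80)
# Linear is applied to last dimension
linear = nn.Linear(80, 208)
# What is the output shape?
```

Input: (4, 55, 80) -> Output: (4, 55, 208)

Answer: (4, 55, 208)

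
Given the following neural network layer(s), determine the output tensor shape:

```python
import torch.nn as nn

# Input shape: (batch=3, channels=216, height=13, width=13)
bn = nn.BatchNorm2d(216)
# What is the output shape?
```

Input: (3, 216, 13, 13) -> Output: (3, 216, 13, 13)

Answer: (3, 216, 13, 13)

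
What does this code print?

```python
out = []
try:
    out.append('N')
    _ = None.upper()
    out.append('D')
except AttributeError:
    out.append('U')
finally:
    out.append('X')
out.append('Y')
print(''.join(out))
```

Execution trace: 'N' (try body) → 'U' (except AttributeError) → 'X' (finally) → 'Y' (after the try/except). Output: NUXY

Answer: NUXY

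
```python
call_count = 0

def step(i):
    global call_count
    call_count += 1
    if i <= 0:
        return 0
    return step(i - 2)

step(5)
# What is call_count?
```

Linear recursion stepping by 2: 4 calls from i=5 down to ≤0.

Answer: 4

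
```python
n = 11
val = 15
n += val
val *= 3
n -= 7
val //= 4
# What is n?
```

Trace:
`n = 11` → n = 11
`val = 15` → val = 15
`n += val` → n = 26
`val *= 3` → val = 45
`n -= 7` → n = 19
`val //= 4` → val = 11
So n = 19

Answer: 19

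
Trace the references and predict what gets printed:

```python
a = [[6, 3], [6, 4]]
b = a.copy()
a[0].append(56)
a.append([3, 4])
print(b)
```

Key concept: shallow copy with nested lists.
Step by step:
`a = [[6, 3], [6, 4]]` → a = [[6, 3], [6, 4]]
`b = a.copy()` → b = [[6, 3], [6, 4]]
`a[0].append(56)` → a = [[6, 3, 56], [6, 4]]; b = [[6, 3, 56], [6, 4]]
`a.append([3, 4])` → a = [[6, 3, 56], [6, 4], [3, 4]]
`print(b)` → prints [[6, 3, 56], [6, 4]]

Answer: [[6, 3, 56], [6, 4]]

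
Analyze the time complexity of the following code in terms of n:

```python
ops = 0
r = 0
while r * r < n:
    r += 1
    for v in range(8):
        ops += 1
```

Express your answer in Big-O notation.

Each loop level contributes: √n × 1. Multiplying the contributions gives O(√n).

Answer: O(√n)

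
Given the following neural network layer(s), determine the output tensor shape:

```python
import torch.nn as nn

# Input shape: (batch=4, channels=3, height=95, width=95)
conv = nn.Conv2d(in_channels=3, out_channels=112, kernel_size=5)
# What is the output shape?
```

Input: (4, 3, 95, 95) -> Output: (4, 112, 91, 91)

Answer: (4, 112, 91, 91)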